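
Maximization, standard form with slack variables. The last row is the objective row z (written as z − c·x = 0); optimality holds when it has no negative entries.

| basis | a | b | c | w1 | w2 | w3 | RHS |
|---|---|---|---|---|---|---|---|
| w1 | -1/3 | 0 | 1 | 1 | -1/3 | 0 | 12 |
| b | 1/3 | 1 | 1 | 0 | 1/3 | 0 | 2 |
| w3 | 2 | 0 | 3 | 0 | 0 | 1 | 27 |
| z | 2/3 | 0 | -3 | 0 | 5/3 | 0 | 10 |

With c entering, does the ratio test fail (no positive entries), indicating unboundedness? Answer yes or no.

no

Column c has positive entries in row(s) 1, 2, 3, so the ratio test bounds it — not unbounded.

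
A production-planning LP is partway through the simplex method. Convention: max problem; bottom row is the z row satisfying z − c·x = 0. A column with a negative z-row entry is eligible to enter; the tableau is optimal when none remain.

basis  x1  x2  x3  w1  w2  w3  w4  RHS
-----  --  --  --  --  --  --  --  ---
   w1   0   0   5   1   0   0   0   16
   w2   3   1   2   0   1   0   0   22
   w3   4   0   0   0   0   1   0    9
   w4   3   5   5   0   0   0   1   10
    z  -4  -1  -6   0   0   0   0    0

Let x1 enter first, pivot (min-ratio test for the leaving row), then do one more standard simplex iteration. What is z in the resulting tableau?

129/10

Ratio test on column x1 — row 1: entry 0 ≤ 0; row 2: 22/3 = 22/3; row 3: 9/4 = 9/4; row 4: 10/3 = 10/3. Minimum is 9/4 at row 3 (w3 leaves); pivot element 4.
Pivot on row 3; the z-row RHS becomes 0 − (-4)·(9/4) = 9.
Next entering variable (most negative z-row entry -6): x3.
Ratio test on column x3 — row 1: 16/5 = 16/5; row 2: (61/4)/2 = 61/8; row 3: entry 0 ≤ 0; row 4: (13/4)/5 = 13/20. Minimum is 13/20 at row 4 (w4 leaves); pivot element 5.
After the second pivot the z-row RHS is 9 − (-6)·(13/20) = 129/10.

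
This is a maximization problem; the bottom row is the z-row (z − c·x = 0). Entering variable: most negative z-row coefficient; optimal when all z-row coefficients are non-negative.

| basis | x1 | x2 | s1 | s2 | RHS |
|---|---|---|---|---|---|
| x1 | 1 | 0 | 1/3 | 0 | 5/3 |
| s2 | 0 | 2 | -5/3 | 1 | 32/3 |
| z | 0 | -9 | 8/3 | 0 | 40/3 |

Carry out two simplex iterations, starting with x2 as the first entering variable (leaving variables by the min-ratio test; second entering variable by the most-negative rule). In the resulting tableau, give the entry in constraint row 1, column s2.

Ratio test on column x2 — row 1: entry 0 ≤ 0; row 2: (32/3)/2 = 16/3. Minimum is 16/3 at row 2 (s2 leaves); pivot element 2.
Divide row 2 by 2; eliminate column x2 from the other rows.
Second iteration: most negative z-row entry is -29/6 in column s1, so s1 enters.
Ratio test on column s1 — row 1: (5/3)/(1/3) = 5; row 2: entry -5/6 ≤ 0. Minimum is 5 at row 1 (x1 leaves); pivot element 1/3.
Divide row 1 by 1/3; eliminate column s1 from the other rows.
After both pivots, the entry at constraint row 1, column s2 is 0.

0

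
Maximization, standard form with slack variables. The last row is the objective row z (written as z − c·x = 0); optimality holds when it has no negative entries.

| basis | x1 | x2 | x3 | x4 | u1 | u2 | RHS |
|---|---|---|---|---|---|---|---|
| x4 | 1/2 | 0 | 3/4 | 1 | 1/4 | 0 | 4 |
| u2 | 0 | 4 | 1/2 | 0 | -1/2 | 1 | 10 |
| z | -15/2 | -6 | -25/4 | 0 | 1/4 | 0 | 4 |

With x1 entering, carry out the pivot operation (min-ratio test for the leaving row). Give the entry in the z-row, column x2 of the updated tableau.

-6

Ratio test on column x1 — row 1: 4/(1/2) = 8; row 2: entry 0 ≤ 0. Minimum is 8 at row 1 (x4 leaves); pivot element 1/2.
Divide row 1 by 1/2; eliminate column x1 from the other rows.
z-row update in column x2: -6 − (-15/2)·0 = -6.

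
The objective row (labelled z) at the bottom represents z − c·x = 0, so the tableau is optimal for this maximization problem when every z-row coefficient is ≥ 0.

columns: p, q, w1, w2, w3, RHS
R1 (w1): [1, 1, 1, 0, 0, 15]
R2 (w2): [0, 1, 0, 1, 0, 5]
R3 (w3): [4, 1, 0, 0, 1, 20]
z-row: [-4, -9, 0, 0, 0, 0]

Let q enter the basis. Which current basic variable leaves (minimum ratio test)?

Column q entries and ratios — w1: 15/1 = 15; w2: 5/1 = 5; w3: 20/1 = 20.
Smallest ratio is 5 in the row of w2, so w2 leaves.

w2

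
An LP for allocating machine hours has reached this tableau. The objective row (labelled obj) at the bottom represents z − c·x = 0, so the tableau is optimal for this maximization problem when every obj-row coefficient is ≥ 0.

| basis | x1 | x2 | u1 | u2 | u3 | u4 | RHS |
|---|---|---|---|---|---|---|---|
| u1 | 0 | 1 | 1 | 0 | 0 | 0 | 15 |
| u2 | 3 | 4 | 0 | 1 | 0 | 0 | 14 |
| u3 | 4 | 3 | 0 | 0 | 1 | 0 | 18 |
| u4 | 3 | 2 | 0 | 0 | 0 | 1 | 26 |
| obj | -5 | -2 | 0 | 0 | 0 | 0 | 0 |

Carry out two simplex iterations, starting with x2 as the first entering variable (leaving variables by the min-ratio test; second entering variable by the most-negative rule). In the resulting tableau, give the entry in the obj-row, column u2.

Ratio test on column x2 — row 1: 15/1 = 15; row 2: 14/4 = 7/2; row 3: 18/3 = 6; row 4: 26/2 = 13. Minimum is 7/2 at row 2 (u2 leaves); pivot element 4.
Divide row 2 by 4; eliminate column x2 from the other rows.
Second iteration: most negative obj-row entry is -7/2 in column x1, so x1 enters.
Ratio test on column x1 — row 1: entry -3/4 ≤ 0; row 2: (7/2)/(3/4) = 14/3; row 3: (15/2)/(7/4) = 30/7; row 4: 19/(3/2) = 38/3. Minimum is 30/7 at row 3 (u3 leaves); pivot element 7/4.
Divide row 3 by 7/4; eliminate column x1 from the other rows.
After both pivots, the entry at the obj-row, column u2 is -1.

-1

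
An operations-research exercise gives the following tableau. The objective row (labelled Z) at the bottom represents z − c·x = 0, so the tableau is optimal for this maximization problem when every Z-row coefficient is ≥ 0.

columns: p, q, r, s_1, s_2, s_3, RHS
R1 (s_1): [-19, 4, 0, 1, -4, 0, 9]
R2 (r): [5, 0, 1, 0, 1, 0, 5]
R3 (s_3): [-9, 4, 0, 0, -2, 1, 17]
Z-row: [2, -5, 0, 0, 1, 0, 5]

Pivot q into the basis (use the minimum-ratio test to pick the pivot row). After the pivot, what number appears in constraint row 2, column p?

Ratio test on column q — row 1: 9/4 = 9/4; row 2: entry 0 ≤ 0; row 3: 17/4 = 17/4. Minimum is 9/4 at row 1 (s_1 leaves); pivot element 4.
Divide row 1 by 4; eliminate column q from the other rows.
Row 2 update in column p: 5 − 0·(-19/4) = 5.

5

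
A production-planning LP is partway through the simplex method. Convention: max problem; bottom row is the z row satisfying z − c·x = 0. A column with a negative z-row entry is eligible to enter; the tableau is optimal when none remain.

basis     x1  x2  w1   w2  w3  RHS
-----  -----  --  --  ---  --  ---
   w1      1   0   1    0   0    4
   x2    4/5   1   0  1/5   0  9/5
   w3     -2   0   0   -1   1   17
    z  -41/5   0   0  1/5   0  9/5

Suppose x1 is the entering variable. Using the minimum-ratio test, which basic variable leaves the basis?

Column x1 entries and ratios — w1: 4/1 = 4; x2: (9/5)/(4/5) = 9/4; w3: -2 ≤ 0, skip.
Smallest ratio is 9/4 in the row of x2, so x2 leaves.

x2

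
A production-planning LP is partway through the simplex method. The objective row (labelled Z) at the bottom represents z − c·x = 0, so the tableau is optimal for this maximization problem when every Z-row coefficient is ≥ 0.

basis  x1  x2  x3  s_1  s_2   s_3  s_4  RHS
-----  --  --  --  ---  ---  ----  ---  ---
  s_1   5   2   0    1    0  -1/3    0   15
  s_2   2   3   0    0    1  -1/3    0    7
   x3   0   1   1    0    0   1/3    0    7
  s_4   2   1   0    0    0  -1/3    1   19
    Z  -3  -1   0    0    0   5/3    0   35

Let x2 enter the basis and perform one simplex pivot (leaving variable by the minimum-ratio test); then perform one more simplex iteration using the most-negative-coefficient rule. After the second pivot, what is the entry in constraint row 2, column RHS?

Ratio test on column x2 — row 1: 15/2 = 15/2; row 2: 7/3 = 7/3; row 3: 7/1 = 7; row 4: 19/1 = 19. Minimum is 7/3 at row 2 (s_2 leaves); pivot element 3.
Divide row 2 by 3; eliminate column x2 from the other rows.
Second iteration: most negative Z-row entry is -7/3 in column x1, so x1 enters.
Ratio test on column x1 — row 1: (31/3)/(11/3) = 31/11; row 2: (7/3)/(2/3) = 7/2; row 3: entry -2/3 ≤ 0; row 4: (50/3)/(4/3) = 25/2. Minimum is 31/11 at row 1 (s_1 leaves); pivot element 11/3.
Divide row 1 by 11/3; eliminate column x1 from the other rows.
After both pivots, the entry at constraint row 2, column RHS is 5/11.

5/11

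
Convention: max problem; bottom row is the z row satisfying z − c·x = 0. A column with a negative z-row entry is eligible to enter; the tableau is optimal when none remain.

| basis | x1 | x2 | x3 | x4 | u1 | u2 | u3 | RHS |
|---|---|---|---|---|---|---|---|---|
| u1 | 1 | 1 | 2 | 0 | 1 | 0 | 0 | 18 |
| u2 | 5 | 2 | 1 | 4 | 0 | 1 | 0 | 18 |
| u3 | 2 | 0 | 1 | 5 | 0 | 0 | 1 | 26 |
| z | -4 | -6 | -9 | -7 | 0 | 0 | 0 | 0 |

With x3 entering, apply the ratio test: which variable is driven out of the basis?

Column x3 entries and ratios — u1: 18/2 = 9; u2: 18/1 = 18; u3: 26/1 = 26.
Smallest ratio is 9 in the row of u1, so u1 leaves.

u1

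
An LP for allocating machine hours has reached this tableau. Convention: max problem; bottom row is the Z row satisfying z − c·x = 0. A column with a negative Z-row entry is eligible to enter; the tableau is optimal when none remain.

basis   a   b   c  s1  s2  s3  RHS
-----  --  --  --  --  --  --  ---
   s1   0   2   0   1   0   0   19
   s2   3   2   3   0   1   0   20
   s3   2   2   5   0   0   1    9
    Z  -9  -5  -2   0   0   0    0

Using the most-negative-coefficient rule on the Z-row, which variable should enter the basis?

Negative Z-row entries: a: -9, b: -5, c: -2.
The most negative is -9 in column a, so a enters.

a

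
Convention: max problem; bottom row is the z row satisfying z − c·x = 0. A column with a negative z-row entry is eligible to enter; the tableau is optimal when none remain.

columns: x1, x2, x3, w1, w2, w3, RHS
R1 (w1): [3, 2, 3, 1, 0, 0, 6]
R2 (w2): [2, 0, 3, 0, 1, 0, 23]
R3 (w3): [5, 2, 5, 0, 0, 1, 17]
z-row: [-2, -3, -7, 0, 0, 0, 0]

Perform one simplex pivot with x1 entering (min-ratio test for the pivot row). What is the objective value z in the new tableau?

4

Ratio test on column x1 — row 1: 6/3 = 2; row 2: 23/2 = 23/2; row 3: 17/5 = 17/5. Minimum is 2 at row 1 (w1 leaves); pivot element 3.
Pivot on row 1; the z-row RHS becomes 0 − (-2)·2 = 4.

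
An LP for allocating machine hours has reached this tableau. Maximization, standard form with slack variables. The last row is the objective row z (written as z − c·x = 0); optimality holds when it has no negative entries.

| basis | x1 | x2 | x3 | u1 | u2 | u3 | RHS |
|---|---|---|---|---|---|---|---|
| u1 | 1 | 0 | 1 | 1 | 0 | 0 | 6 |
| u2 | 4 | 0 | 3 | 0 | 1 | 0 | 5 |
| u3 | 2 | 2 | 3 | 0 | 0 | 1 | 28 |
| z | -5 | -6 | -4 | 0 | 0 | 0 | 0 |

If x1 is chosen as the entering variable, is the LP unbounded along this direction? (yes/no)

Column x1 has positive entries in row(s) 1, 2, 3, so the ratio test bounds it — not unbounded.

no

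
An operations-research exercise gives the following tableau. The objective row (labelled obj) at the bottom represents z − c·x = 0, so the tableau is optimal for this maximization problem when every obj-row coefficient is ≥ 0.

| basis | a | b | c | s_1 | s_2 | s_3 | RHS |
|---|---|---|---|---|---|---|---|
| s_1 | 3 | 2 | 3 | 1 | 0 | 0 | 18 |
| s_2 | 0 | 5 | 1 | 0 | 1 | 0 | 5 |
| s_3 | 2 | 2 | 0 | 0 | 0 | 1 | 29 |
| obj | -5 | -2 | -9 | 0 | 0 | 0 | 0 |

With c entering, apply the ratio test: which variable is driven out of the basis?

s_2

Column c entries and ratios — s_1: 18/3 = 6; s_2: 5/1 = 5; s_3: 0 ≤ 0, skip.
Smallest ratio is 5 in the row of s_2, so s_2 leaves.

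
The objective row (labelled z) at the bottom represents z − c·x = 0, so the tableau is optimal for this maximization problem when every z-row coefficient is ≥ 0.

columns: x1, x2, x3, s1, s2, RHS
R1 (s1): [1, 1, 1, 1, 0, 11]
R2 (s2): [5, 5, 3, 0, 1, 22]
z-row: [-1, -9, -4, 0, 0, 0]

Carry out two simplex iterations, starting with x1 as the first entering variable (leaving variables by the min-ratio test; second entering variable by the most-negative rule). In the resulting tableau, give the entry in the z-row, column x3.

Ratio test on column x1 — row 1: 11/1 = 11; row 2: 22/5 = 22/5. Minimum is 22/5 at row 2 (s2 leaves); pivot element 5.
Divide row 2 by 5; eliminate column x1 from the other rows.
Second iteration: most negative z-row entry is -8 in column x2, so x2 enters.
Ratio test on column x2 — row 1: entry 0 ≤ 0; row 2: (22/5)/1 = 22/5. Minimum is 22/5 at row 2 (x1 leaves); pivot element 1.
Divide row 2 by 1; eliminate column x2 from the other rows.
After both pivots, the entry at the z-row, column x3 is 7/5.

7/5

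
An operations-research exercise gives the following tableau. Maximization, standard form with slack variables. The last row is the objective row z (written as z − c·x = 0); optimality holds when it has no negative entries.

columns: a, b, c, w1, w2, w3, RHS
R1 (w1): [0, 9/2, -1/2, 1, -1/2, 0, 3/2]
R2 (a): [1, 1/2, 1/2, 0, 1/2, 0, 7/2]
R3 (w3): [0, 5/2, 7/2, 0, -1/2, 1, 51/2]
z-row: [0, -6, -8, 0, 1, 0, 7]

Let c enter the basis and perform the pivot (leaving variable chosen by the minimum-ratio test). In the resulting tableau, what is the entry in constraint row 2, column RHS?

Ratio test on column c — row 1: entry -1/2 ≤ 0; row 2: (7/2)/(1/2) = 7; row 3: (51/2)/(7/2) = 51/7. Minimum is 7 at row 2 (a leaves); pivot element 1/2.
Divide row 2 by 1/2; eliminate column c from the other rows.
In the new row 2, the RHS entry is the old entry divided by the pivot: (7/2)/(1/2) = 7.

7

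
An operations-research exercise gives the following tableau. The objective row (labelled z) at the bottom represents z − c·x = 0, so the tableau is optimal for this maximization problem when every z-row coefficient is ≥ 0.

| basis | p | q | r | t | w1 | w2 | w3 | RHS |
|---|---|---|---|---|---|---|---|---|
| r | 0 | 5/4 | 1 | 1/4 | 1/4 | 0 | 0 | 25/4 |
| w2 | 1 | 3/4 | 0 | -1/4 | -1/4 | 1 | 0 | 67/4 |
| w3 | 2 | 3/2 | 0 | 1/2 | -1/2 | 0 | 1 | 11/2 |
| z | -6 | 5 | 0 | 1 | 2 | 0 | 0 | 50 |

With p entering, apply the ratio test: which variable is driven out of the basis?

Column p entries and ratios — r: 0 ≤ 0, skip; w2: (67/4)/1 = 67/4; w3: (11/2)/2 = 11/4.
Smallest ratio is 11/4 in the row of w3, so w3 leaves.

w3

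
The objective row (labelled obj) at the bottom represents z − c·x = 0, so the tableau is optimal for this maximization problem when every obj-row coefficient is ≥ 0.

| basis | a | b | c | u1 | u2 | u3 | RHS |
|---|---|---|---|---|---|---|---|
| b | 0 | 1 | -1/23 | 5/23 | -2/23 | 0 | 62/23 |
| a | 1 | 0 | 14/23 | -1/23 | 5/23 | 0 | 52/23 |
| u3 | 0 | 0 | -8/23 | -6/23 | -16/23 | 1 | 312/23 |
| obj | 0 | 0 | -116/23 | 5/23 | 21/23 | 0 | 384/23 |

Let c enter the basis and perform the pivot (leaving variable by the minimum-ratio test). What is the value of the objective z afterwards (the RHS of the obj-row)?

248/7

Ratio test on column c — row 1: entry -1/23 ≤ 0; row 2: (52/23)/(14/23) = 26/7; row 3: entry -8/23 ≤ 0. Minimum is 26/7 at row 2 (a leaves); pivot element 14/23.
Pivot on row 2; the obj-row RHS becomes 384/23 − (-116/23)·(26/7) = 248/7.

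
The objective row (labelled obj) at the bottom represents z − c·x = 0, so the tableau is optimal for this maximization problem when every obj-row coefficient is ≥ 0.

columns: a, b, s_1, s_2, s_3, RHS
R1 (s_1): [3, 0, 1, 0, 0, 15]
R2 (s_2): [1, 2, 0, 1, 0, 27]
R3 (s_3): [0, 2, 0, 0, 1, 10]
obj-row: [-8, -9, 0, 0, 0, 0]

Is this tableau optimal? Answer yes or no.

The obj-row has a negative entry -9 in column b, so it is not optimal.

no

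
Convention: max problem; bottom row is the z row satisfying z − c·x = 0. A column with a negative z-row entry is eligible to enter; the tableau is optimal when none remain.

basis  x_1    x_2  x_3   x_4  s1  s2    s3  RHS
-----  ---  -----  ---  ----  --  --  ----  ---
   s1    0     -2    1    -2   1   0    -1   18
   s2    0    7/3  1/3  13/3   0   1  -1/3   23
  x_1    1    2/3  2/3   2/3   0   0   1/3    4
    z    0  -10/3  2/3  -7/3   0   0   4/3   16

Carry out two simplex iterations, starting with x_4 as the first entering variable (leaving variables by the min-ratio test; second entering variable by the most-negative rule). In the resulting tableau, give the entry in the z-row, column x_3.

Ratio test on column x_4 — row 1: entry -2 ≤ 0; row 2: 23/(13/3) = 69/13; row 3: 4/(2/3) = 6. Minimum is 69/13 at row 2 (s2 leaves); pivot element 13/3.
Divide row 2 by 13/3; eliminate column x_4 from the other rows.
Second iteration: most negative z-row entry is -27/13 in column x_2, so x_2 enters.
Ratio test on column x_2 — row 1: entry -12/13 ≤ 0; row 2: (69/13)/(7/13) = 69/7; row 3: (6/13)/(4/13) = 3/2. Minimum is 3/2 at row 3 (x_1 leaves); pivot element 4/13.
Divide row 3 by 4/13; eliminate column x_2 from the other rows.
After both pivots, the entry at the z-row, column x_3 is 5.

5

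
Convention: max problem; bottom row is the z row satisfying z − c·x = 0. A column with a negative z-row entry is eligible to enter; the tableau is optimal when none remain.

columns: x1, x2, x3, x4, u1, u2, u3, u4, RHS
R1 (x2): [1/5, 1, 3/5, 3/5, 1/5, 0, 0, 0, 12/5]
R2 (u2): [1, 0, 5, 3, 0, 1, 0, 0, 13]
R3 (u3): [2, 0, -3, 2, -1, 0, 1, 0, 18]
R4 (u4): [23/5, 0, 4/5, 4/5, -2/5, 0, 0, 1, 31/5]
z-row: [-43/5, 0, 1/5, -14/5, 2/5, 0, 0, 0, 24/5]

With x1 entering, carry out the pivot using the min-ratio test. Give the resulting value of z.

Ratio test on column x1 — row 1: (12/5)/(1/5) = 12; row 2: 13/1 = 13; row 3: 18/2 = 9; row 4: (31/5)/(23/5) = 31/23. Minimum is 31/23 at row 4 (u4 leaves); pivot element 23/5.
Pivot on row 4; the z-row RHS becomes 24/5 − (-43/5)·(31/23) = 377/23.

377/23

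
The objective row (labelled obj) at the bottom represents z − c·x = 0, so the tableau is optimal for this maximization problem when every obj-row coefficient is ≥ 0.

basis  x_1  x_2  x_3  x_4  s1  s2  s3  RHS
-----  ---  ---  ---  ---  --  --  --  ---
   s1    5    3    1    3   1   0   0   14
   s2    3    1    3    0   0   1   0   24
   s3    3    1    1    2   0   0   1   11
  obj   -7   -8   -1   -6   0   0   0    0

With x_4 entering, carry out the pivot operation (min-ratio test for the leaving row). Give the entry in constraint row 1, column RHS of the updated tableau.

Ratio test on column x_4 — row 1: 14/3 = 14/3; row 2: entry 0 ≤ 0; row 3: 11/2 = 11/2. Minimum is 14/3 at row 1 (s1 leaves); pivot element 3.
Divide row 1 by 3; eliminate column x_4 from the other rows.
In the new row 1, the RHS entry is the old entry divided by the pivot: 14/3 = 14/3.

14/3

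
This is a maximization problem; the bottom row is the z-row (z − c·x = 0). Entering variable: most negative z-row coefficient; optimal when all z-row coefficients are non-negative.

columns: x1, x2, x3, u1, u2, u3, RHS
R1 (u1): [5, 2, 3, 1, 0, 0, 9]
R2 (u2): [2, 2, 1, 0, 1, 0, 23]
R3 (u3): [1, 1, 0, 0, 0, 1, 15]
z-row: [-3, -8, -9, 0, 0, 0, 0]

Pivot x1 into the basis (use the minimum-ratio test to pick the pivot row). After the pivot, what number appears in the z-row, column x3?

Ratio test on column x1 — row 1: 9/5 = 9/5; row 2: 23/2 = 23/2; row 3: 15/1 = 15. Minimum is 9/5 at row 1 (u1 leaves); pivot element 5.
Divide row 1 by 5; eliminate column x1 from the other rows.
z-row update in column x3: -9 − (-3)·(3/5) = -36/5.

-36/5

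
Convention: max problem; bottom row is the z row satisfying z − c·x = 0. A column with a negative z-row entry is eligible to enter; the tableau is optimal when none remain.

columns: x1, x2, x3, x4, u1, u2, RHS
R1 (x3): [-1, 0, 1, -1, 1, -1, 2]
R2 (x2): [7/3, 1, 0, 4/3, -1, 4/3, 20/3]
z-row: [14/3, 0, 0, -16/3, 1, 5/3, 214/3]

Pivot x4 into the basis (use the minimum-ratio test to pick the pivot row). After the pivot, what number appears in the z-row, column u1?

-3

Ratio test on column x4 — row 1: entry -1 ≤ 0; row 2: (20/3)/(4/3) = 5. Minimum is 5 at row 2 (x2 leaves); pivot element 4/3.
Divide row 2 by 4/3; eliminate column x4 from the other rows.
z-row update in column u1: 1 − (-16/3)·(-3/4) = -3.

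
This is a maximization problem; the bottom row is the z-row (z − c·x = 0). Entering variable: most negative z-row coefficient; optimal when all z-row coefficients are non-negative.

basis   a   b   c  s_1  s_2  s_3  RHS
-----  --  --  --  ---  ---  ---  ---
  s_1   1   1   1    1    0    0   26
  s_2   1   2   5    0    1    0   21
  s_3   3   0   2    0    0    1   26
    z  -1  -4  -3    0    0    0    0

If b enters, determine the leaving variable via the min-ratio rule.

s_2

Column b entries and ratios — s_1: 26/1 = 26; s_2: 21/2 = 21/2; s_3: 0 ≤ 0, skip.
Smallest ratio is 21/2 in the row of s_2, so s_2 leaves.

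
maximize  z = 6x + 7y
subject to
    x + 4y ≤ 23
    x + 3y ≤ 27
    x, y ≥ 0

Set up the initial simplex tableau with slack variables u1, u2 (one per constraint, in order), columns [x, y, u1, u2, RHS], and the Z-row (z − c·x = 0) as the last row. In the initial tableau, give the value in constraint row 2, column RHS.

The RHS of constraint 2 is b_2 = 27.

27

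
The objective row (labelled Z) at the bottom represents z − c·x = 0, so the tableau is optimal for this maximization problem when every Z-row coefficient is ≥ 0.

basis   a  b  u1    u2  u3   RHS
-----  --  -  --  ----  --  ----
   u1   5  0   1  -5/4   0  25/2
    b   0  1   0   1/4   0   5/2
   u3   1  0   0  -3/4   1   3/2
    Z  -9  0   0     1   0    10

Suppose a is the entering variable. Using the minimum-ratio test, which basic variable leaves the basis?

u3

Column a entries and ratios — u1: (25/2)/5 = 5/2; b: 0 ≤ 0, skip; u3: (3/2)/1 = 3/2.
Smallest ratio is 3/2 in the row of u3, so u3 leaves.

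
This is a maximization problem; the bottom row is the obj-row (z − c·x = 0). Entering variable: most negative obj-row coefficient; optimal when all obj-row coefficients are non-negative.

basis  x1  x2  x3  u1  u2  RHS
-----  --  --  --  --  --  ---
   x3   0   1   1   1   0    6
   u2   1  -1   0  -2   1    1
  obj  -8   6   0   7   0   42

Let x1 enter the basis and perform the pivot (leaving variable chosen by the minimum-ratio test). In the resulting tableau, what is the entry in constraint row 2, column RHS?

1

Ratio test on column x1 — row 1: entry 0 ≤ 0; row 2: 1/1 = 1. Minimum is 1 at row 2 (u2 leaves); pivot element 1.
Divide row 2 by 1; eliminate column x1 from the other rows.
In the new row 2, the RHS entry is the old entry divided by the pivot: 1/1 = 1.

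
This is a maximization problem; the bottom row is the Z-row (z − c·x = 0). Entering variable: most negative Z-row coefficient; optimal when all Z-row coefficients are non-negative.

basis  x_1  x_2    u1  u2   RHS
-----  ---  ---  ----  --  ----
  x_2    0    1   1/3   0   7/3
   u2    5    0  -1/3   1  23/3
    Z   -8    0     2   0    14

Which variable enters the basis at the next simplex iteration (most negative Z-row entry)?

Negative Z-row entries: x_1: -8.
The most negative is -8 in column x_1, so x_1 enters.

x_1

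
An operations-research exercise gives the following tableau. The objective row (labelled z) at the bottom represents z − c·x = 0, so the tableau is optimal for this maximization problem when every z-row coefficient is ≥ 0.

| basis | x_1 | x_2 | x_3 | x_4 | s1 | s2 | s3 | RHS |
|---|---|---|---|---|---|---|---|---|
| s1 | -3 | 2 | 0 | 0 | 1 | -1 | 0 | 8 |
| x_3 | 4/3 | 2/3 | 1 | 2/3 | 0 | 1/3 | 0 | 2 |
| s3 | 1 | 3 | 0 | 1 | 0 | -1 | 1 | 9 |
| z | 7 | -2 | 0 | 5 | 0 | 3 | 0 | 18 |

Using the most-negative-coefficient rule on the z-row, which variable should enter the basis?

Negative z-row entries: x_2: -2.
The most negative is -2 in column x_2, so x_2 enters.

x_2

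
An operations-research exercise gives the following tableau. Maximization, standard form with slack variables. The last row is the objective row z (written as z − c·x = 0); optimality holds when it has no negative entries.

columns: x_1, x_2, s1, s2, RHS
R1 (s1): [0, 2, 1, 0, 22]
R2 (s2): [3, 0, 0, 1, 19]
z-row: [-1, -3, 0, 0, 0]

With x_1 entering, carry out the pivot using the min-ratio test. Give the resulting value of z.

19/3

Ratio test on column x_1 — row 1: entry 0 ≤ 0; row 2: 19/3 = 19/3. Minimum is 19/3 at row 2 (s2 leaves); pivot element 3.
Pivot on row 2; the z-row RHS becomes 0 − (-1)·(19/3) = 19/3.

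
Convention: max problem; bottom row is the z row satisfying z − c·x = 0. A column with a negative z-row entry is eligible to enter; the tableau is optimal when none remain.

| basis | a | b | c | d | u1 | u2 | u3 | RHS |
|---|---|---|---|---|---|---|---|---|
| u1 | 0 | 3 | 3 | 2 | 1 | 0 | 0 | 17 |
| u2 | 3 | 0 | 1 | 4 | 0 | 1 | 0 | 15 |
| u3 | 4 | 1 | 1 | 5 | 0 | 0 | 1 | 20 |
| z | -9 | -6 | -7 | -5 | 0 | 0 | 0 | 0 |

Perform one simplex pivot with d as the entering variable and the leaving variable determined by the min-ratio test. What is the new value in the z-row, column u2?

Ratio test on column d — row 1: 17/2 = 17/2; row 2: 15/4 = 15/4; row 3: 20/5 = 4. Minimum is 15/4 at row 2 (u2 leaves); pivot element 4.
Divide row 2 by 4; eliminate column d from the other rows.
z-row update in column u2: 0 − (-5)·(1/4) = 5/4.

5/4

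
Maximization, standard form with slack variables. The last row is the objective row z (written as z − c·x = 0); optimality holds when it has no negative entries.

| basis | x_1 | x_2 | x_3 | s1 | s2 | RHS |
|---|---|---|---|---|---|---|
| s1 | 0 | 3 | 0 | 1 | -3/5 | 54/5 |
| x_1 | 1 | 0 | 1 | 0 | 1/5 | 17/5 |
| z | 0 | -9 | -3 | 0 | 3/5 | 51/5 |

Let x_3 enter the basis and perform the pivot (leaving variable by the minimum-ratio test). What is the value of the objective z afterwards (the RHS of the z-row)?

Ratio test on column x_3 — row 1: entry 0 ≤ 0; row 2: (17/5)/1 = 17/5. Minimum is 17/5 at row 2 (x_1 leaves); pivot element 1.
Pivot on row 2; the z-row RHS becomes 51/5 − (-3)·(17/5) = 102/5.

102/5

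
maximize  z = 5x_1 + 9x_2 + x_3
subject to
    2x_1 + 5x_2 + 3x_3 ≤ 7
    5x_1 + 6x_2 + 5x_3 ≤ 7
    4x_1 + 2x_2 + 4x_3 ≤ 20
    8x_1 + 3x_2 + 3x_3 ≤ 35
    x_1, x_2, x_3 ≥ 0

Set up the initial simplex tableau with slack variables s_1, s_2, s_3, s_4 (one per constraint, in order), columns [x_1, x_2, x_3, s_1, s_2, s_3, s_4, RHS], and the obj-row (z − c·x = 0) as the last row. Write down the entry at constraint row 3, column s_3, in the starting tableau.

Slack s_3 belongs to constraint 3; its column is the unit vector e_3, so the entry in row 3 is 1.

1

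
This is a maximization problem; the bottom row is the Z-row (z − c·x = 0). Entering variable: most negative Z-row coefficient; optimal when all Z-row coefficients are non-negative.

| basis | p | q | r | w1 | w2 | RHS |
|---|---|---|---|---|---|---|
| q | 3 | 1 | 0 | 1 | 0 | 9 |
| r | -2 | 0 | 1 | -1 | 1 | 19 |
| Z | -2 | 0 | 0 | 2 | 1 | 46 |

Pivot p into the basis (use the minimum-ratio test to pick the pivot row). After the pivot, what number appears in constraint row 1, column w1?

1/3

Ratio test on column p — row 1: 9/3 = 3; row 2: entry -2 ≤ 0. Minimum is 3 at row 1 (q leaves); pivot element 3.
Divide row 1 by 3; eliminate column p from the other rows.
In the new row 1, the w1 entry is the old entry divided by the pivot: 1/3 = 1/3.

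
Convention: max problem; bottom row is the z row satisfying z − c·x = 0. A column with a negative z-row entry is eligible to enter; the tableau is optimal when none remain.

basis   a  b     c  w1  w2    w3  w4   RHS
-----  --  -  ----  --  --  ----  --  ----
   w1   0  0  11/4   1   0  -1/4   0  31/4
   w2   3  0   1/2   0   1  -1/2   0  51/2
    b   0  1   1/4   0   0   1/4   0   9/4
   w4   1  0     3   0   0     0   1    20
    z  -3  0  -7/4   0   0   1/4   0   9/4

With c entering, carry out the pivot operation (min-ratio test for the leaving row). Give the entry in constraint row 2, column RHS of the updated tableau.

Ratio test on column c — row 1: (31/4)/(11/4) = 31/11; row 2: (51/2)/(1/2) = 51; row 3: (9/4)/(1/4) = 9; row 4: 20/3 = 20/3. Minimum is 31/11 at row 1 (w1 leaves); pivot element 11/4.
Divide row 1 by 11/4; eliminate column c from the other rows.
Row 2 update in column RHS: 51/2 − (1/2)·(31/11) = 265/11.

265/11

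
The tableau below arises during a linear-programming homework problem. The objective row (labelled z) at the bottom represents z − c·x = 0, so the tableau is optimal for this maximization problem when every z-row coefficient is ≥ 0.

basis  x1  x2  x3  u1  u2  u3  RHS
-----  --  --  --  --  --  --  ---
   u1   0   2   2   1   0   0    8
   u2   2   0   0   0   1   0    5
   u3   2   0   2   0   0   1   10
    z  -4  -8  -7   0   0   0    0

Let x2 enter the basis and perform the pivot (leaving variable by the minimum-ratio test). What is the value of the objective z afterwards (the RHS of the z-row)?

32

Ratio test on column x2 — row 1: 8/2 = 4; row 2: entry 0 ≤ 0; row 3: entry 0 ≤ 0. Minimum is 4 at row 1 (u1 leaves); pivot element 2.
Pivot on row 1; the z-row RHS becomes 0 − (-8)·4 = 32.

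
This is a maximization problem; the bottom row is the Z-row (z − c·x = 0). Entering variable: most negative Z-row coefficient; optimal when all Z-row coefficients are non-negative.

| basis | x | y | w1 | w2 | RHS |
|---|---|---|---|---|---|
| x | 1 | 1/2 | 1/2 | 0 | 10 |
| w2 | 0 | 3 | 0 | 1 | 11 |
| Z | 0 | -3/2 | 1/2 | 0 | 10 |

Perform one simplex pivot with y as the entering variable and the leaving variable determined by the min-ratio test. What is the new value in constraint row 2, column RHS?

Ratio test on column y — row 1: 10/(1/2) = 20; row 2: 11/3 = 11/3. Minimum is 11/3 at row 2 (w2 leaves); pivot element 3.
Divide row 2 by 3; eliminate column y from the other rows.
In the new row 2, the RHS entry is the old entry divided by the pivot: 11/3 = 11/3.

11/3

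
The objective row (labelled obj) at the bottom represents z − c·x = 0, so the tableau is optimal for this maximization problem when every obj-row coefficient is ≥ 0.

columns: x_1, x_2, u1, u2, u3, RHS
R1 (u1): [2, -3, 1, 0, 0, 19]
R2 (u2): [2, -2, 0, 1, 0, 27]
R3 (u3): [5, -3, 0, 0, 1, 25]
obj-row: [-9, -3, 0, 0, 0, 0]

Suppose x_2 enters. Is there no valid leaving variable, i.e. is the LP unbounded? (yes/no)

yes

Every constraint-row entry in column x_2 is ≤ 0, so increasing x_2 is unbounded.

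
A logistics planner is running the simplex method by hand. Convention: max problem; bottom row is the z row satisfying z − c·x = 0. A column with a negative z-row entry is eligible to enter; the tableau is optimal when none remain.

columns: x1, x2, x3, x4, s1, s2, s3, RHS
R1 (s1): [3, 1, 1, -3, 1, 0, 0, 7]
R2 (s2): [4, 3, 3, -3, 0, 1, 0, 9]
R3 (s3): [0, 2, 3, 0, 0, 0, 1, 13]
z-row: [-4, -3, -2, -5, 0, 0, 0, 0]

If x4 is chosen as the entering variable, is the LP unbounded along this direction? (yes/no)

Every constraint-row entry in column x4 is ≤ 0, so increasing x4 is unbounded.

yes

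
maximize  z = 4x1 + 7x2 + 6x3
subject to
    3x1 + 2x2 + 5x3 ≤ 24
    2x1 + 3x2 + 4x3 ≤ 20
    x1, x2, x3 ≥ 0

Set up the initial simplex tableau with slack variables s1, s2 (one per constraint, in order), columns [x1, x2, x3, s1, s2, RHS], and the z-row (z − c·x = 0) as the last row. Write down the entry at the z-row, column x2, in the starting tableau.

-7

The z-row carries the negated objective coefficients: the x2 entry is -7.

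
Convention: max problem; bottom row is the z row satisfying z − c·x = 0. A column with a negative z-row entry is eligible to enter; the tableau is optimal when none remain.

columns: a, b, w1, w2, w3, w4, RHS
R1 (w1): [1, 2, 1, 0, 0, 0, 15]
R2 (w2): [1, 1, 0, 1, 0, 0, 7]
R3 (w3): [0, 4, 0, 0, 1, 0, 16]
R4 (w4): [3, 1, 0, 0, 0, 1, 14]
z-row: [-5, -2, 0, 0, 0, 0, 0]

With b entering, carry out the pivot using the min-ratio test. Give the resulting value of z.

Ratio test on column b — row 1: 15/2 = 15/2; row 2: 7/1 = 7; row 3: 16/4 = 4; row 4: 14/1 = 14. Minimum is 4 at row 3 (w3 leaves); pivot element 4.
Pivot on row 3; the z-row RHS becomes 0 − (-2)·4 = 8.

8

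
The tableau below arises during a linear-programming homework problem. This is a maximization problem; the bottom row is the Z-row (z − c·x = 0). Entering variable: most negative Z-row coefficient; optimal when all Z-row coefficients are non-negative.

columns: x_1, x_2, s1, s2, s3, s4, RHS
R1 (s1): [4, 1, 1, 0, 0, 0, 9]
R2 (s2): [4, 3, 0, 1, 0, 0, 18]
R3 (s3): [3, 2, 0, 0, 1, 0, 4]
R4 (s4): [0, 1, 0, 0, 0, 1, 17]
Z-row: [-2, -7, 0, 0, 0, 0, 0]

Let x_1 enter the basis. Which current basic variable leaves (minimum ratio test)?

s3

Column x_1 entries and ratios — s1: 9/4 = 9/4; s2: 18/4 = 9/2; s3: 4/3 = 4/3; s4: 0 ≤ 0, skip.
Smallest ratio is 4/3 in the row of s3, so s3 leaves.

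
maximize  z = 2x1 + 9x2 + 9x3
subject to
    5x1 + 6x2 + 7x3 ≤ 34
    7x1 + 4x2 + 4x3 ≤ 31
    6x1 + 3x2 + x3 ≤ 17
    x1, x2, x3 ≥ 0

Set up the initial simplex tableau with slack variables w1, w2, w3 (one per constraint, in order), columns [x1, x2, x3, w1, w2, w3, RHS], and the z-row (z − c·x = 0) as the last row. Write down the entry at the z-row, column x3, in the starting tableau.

The z-row carries the negated objective coefficients: the x3 entry is -9.

-9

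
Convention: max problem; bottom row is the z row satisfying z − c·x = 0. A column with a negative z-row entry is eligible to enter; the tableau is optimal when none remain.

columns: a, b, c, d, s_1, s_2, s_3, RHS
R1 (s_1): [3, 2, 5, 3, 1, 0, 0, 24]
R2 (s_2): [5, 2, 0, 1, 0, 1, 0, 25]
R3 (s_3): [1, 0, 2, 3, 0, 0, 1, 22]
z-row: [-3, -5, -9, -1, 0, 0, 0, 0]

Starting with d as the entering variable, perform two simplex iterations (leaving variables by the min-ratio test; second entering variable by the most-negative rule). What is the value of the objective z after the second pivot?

Ratio test on column d — row 1: 24/3 = 8; row 2: 25/1 = 25; row 3: 22/3 = 22/3. Minimum is 22/3 at row 3 (s_3 leaves); pivot element 3.
Pivot on row 3; the z-row RHS becomes 0 − (-1)·(22/3) = 22/3.
Next entering variable (most negative z-row entry -25/3): c.
Ratio test on column c — row 1: 2/3 = 2/3; row 2: entry -2/3 ≤ 0; row 3: (22/3)/(2/3) = 11. Minimum is 2/3 at row 1 (s_1 leaves); pivot element 3.
After the second pivot the z-row RHS is 22/3 − (-25/3)·(2/3) = 116/9.

116/9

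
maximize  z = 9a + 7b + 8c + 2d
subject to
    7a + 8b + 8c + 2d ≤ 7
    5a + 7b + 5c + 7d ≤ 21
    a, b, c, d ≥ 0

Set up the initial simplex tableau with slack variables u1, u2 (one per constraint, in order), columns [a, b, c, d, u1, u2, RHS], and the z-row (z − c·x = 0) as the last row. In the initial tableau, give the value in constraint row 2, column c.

Constraint 2 has coefficient 5 on c.

5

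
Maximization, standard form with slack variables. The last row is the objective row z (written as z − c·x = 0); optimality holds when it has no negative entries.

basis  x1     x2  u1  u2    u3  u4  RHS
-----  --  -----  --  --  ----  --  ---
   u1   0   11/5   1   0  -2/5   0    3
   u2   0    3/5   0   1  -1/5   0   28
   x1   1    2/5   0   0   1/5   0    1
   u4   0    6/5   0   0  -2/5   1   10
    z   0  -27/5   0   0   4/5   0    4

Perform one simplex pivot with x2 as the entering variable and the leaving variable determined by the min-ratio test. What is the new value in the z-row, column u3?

-2/11

Ratio test on column x2 — row 1: 3/(11/5) = 15/11; row 2: 28/(3/5) = 140/3; row 3: 1/(2/5) = 5/2; row 4: 10/(6/5) = 25/3. Minimum is 15/11 at row 1 (u1 leaves); pivot element 11/5.
Divide row 1 by 11/5; eliminate column x2 from the other rows.
z-row update in column u3: 4/5 − (-27/5)·(-2/11) = -2/11.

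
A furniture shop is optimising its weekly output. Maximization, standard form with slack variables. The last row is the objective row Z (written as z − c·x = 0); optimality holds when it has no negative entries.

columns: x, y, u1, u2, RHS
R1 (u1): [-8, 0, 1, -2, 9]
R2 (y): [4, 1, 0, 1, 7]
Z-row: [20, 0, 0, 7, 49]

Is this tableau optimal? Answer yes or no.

Every Z-row coefficient is ≥ 0, so the tableau is optimal.

yes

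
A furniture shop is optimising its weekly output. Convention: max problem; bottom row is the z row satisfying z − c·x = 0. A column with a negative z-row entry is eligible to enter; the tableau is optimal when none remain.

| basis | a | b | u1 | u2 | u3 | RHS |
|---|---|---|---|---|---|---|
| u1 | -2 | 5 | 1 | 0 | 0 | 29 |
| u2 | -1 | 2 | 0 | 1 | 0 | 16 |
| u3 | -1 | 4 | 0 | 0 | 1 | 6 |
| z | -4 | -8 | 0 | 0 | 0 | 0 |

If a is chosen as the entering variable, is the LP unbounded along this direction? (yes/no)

Every constraint-row entry in column a is ≤ 0, so increasing a is unbounded.

yes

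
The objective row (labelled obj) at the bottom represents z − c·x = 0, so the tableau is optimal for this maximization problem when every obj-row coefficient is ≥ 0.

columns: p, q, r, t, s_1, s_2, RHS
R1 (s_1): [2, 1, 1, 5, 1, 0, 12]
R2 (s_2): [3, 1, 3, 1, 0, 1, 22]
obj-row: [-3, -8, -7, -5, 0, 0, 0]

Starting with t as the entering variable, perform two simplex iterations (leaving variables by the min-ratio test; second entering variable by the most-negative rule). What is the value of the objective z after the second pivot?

96

Ratio test on column t — row 1: 12/5 = 12/5; row 2: 22/1 = 22. Minimum is 12/5 at row 1 (s_1 leaves); pivot element 5.
Pivot on row 1; the obj-row RHS becomes 0 − (-5)·(12/5) = 12.
Next entering variable (most negative obj-row entry -7): q.
Ratio test on column q — row 1: (12/5)/(1/5) = 12; row 2: (98/5)/(4/5) = 49/2. Minimum is 12 at row 1 (t leaves); pivot element 1/5.
After the second pivot the obj-row RHS is 12 − (-7)·12 = 96.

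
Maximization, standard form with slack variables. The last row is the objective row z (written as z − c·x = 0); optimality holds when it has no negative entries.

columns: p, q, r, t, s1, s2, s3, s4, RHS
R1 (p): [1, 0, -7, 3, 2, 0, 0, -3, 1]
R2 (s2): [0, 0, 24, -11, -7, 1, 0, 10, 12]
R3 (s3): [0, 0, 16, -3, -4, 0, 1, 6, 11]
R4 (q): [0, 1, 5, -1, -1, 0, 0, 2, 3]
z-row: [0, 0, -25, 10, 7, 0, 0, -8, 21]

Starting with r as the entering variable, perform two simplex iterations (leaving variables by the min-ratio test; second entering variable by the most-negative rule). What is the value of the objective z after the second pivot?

1056/31

Ratio test on column r — row 1: entry -7 ≤ 0; row 2: 12/24 = 1/2; row 3: 11/16 = 11/16; row 4: 3/5 = 3/5. Minimum is 1/2 at row 2 (s2 leaves); pivot element 24.
Pivot on row 2; the z-row RHS becomes 21 − (-25)·(1/2) = 67/2.
Next entering variable (most negative z-row entry -35/24): t.
Ratio test on column t — row 1: entry -5/24 ≤ 0; row 2: entry -11/24 ≤ 0; row 3: 3/(13/3) = 9/13; row 4: (1/2)/(31/24) = 12/31. Minimum is 12/31 at row 4 (q leaves); pivot element 31/24.
After the second pivot the z-row RHS is 67/2 − (-35/24)·(12/31) = 1056/31.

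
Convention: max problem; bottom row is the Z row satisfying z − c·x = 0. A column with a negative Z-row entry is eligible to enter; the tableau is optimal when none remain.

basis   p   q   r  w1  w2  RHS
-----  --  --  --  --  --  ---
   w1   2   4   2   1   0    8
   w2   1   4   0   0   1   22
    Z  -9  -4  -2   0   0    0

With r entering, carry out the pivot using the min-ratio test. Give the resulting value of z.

8

Ratio test on column r — row 1: 8/2 = 4; row 2: entry 0 ≤ 0. Minimum is 4 at row 1 (w1 leaves); pivot element 2.
Pivot on row 1; the Z-row RHS becomes 0 − (-2)·4 = 8.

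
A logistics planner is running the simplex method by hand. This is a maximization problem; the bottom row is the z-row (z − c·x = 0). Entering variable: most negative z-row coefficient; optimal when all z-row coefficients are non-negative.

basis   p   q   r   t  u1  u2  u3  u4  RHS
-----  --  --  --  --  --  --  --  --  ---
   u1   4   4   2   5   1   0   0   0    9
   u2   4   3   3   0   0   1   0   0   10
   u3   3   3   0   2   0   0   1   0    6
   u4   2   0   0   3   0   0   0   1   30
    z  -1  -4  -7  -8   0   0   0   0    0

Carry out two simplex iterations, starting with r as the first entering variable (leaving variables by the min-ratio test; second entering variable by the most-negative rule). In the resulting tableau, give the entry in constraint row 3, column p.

37/15

Ratio test on column r — row 1: 9/2 = 9/2; row 2: 10/3 = 10/3; row 3: entry 0 ≤ 0; row 4: entry 0 ≤ 0. Minimum is 10/3 at row 2 (u2 leaves); pivot element 3.
Divide row 2 by 3; eliminate column r from the other rows.
Second iteration: most negative z-row entry is -8 in column t, so t enters.
Ratio test on column t — row 1: (7/3)/5 = 7/15; row 2: entry 0 ≤ 0; row 3: 6/2 = 3; row 4: 30/3 = 10. Minimum is 7/15 at row 1 (u1 leaves); pivot element 5.
Divide row 1 by 5; eliminate column t from the other rows.
After both pivots, the entry at constraint row 3, column p is 37/15.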